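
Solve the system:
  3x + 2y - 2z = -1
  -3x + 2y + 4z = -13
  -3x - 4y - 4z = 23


Using Cramer's rule. Expand each determinant along the first row.
D  = 3*[2*(-4) - 4*(-4)] - 2*[(-3)*(-4) - 4*(-3)] + (-2)*[(-3)*(-4) - 2*(-3)]
  = 3*(8) - 2*(24) + (-2)*(18) = -60
Dx = (-1)*[2*(-4) - 4*(-4)] - 2*[(-13)*(-4) - 4*23] + (-2)*[(-13)*(-4) - 2*23]
  = (-1)*(8) - 2*(-40) + (-2)*(6) = 60
Dy = 3*[(-13)*(-4) - 4*23] - (-1)*[(-3)*(-4) - 4*(-3)] + (-2)*[(-3)*23 - (-13)*(-3)]
  = 3*(-40) - (-1)*(24) + (-2)*(-108) = 120
Dz = 3*[2*23 - (-13)*(-4)] - 2*[(-3)*23 - (-13)*(-3)] + (-1)*[(-3)*(-4) - 2*(-3)]
  = 3*(-6) - 2*(-108) + (-1)*(18) = 180
x = Dx/D = 60/-60 = -1, y = Dy/D = 120/-60 = -2, z = Dz/D = 180/-60 = -3
Check eq1: (3)(-1) + (2)(-2) + (-2)(-3) = -1 = -1 ✓
Check eq2: (-3)(-1) + (2)(-2) + (4)(-3) = -13 = -13 ✓
Check eq3: (-3)(-1) + (-4)(-2) + (-4)(-3) = 23 = 23 ✓

x = -1, y = -2, z = -3


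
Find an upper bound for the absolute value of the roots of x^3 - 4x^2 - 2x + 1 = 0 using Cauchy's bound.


Cauchy's bound: all roots r satisfy |r| <= 1 + max(|a_i/a_n|) for i = 0,...,n-1
where a_n is the leading coefficient.

Coefficients: [1, -4, -2, 1]
Leading coefficient a_n = 1
Ratios |a_i/a_n|: 4, 2, 1
Maximum ratio: 4
Cauchy's bound: |r| <= 1 + 4 = 5

Upper bound = 5


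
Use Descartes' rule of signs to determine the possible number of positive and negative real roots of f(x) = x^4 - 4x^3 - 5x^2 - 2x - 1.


Descartes' rule of signs:

For positive roots, count sign changes in f(x) = x^4 - 4x^3 - 5x^2 - 2x - 1:
Signs of coefficients: +, -, -, -, -
Number of sign changes: 1
Possible positive real roots: 1

For negative roots, examine f(-x) = x^4 + 4x^3 - 5x^2 + 2x - 1:
Signs of coefficients: +, +, -, +, -
Number of sign changes: 3
Possible negative real roots: 3, 1

Positive roots: 1; Negative roots: 3 or 1


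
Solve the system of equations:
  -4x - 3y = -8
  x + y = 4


Using Cramer's rule:
Determinant D = (-4)(1) - (1)(-3) = -4 + 3 = -1
Dx = (-8)(1) - (4)(-3) = -8 + 12 = 4
Dy = (-4)(4) - (1)(-8) = -16 + 8 = -8
x = Dx/D = 4/-1 = -4
y = Dy/D = -8/-1 = 8

x = -4, y = 8


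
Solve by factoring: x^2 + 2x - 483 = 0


We need two numbers that multiply to -483 and add to 2.
Those numbers are -21 and 23 (since (-21) * 23 = -483 and (-21) + 23 = 2).
So x^2 + 2x - 483 = (x - 21)(x + 23) = 0
Setting each factor to zero: x = 21 or x = -23

x = -23, x = 21


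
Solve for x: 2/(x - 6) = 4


Multiply both sides by (x - 6): 2 = 4(x - 6)
Distribute: 2 = 4x - 24
4x = 2 + 24 = 26
x = 13/2

x = 13/2


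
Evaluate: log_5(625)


We need the exponent such that 5^? = 625
5^4 = 625
Therefore log_5(625) = 4

4


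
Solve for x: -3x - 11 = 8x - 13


Starting with: -3x - 11 = 8x - 13
Move all x terms to left: (-3 - 8)x = -13 + 11
Simplify: -11x = -2
Divide both sides by -11: x = 2/11

x = 2/11


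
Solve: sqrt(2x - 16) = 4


Square both sides: 2x - 16 = 4^2 = 16
2x = 16 + 16 = 32
x = 16
Check: sqrt(2*16 - 16) = sqrt(16) = 4 ✓

x = 16


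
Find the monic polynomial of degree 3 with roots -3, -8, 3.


A monic polynomial with roots -3, -8, 3 is:
p(x) = (x + 3)(x + 8)(x - 3)
After multiplying by (x + 3): x + 3
After multiplying by (x + 8): x^2 + 11x + 24
After multiplying by (x - 3): x^3 + 8x^2 - 9x - 72

x^3 + 8x^2 - 9x - 72


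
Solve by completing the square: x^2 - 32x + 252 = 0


Start: x^2 - 32x + 252 = 0
Move constant: x^2 - 32x = -252
Half of -32 is -16, squared is 256
Add 256 to both sides: x^2 - 32x + 256 = 4
(x - 16)^2 = 4
x - 16 = ±2
x = 16 + 2 = 18 or x = 16 - 2 = 14

x = 14, x = 18


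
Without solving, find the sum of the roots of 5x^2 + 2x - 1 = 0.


By Vieta's formulas for ax^2 + bx + c = 0:
  Sum of roots = -b/a
  Product of roots = c/a

Here a = 5, b = 2, c = -1
Sum = -(2)/5 = -2/5
Product = -1/5 = -1/5

Sum = -2/5


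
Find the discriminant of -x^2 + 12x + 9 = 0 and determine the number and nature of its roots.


For ax^2 + bx + c = 0, discriminant D = b^2 - 4ac
Here a = -1, b = 12, c = 9
D = (12)^2 - 4(-1)(9) = 144 + 36 = 180

D = 180 > 0 but not a perfect square
The equation has 2 distinct real irrational roots.

Discriminant = 180, 2 distinct real irrational roots


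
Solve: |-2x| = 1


An absolute value equation |expr| = 1 gives two cases:
Case 1: -2x = 1
  -2x = 1, so x = -1/2
Case 2: -2x = -1
  -2x = -1, so x = 1/2

x = -1/2, x = 1/2


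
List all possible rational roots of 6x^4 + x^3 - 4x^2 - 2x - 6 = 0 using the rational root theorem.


Rational root theorem: possible roots are ±p/q where:
  p divides the constant term (-6): p ∈ {1, 2, 3, 6}
  q divides the leading coefficient (6): q ∈ {1, 2, 3, 6}

All possible rational roots: -6, -3, -2, -3/2, -1, -2/3, -1/2, -1/3, -1/6, 1/6, 1/3, 1/2, 2/3, 1, 3/2, 2, 3, 6

-6, -3, -2, -3/2, -1, -2/3, -1/2, -1/3, -1/6, 1/6, 1/3, 1/2, 2/3, 1, 3/2, 2, 3, 6


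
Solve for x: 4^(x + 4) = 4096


Express both sides with the same base.
4096 = 4^6
Since the bases match, equate exponents: x + 4 = 6
So x = 6 - (4) = 2

x = 2


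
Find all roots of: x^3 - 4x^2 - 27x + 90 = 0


Let p(x) = x^3 - 4x^2 - 27x + 90. By the rational root theorem (leading coefficient 1), any rational root is an integer divisor of 90: try ±1, ±2, ... in turn.
Test x = 1: value = 60 ≠ 0.
Test x = -1: value = 112 ≠ 0.
Test x = 2: value = 28 ≠ 0.
Test x = -2: value = 120 ≠ 0.
Test x = 3: value = 0 ✓, so (x - 3) is a factor.
Synthetic division by (x - 3): bring down 1; 1(3) - 4 = -1; (-1)(3) - 27 = -30; (-30)(3) + 90 = 0 → quotient x^2 - x - 30, remainder 0.
Solve the quadratic x^2 - x - 30 = 0: discriminant = (-1)^2 - 4(1)(-30) = 1 + 120 = 121.
sqrt(121) = 11, so x = (1 ± 11)/2: x = 6 or x = -5.
Collecting all roots found:

x = -5, x = 3, x = 6


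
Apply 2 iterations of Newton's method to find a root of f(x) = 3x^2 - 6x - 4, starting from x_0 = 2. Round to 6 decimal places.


Newton's method: x_(n+1) = x_n - f(x_n)/f'(x_n)
f(x) = 3x^2 - 6x - 4
f'(x) = 6x - 6

Iteration 1:
  f(2.000000) = -4.000000
  f'(2.000000) = 6.000000
  x_1 = 2.000000 - (-4.000000)/(6.000000) = 2.666667

Iteration 2:
  f(2.666667) = 1.333333
  f'(2.666667) = 10.000000
  x_2 = 2.666667 - (1.333333)/(10.000000) = 2.533333

x_2 = 2.533333


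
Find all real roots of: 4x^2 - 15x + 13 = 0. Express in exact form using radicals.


Using the quadratic formula: x = (-b ± sqrt(b^2 - 4ac)) / (2a)
Here a = 4, b = -15, c = 13
Discriminant = b^2 - 4ac = (-15)^2 - 4(4)(13) = 225 - 208 = 17
Since discriminant = 17 > 0, there are two real roots.
x = (15 ± sqrt(17)) / 8
Numerically: x ≈ 2.3904 or x ≈ 1.3596

x = (15 + sqrt(17)) / 8 or x = (15 - sqrt(17)) / 8


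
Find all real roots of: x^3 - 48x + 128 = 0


Let p(x) = x^3 - 48x + 128. By the rational root theorem (leading coefficient 1), any rational root is an integer divisor of 128: try ±1, ±2, ... in turn.
Test x = 1: value = 81 ≠ 0.
Test x = -1: value = 175 ≠ 0.
Test x = 2: value = 40 ≠ 0.
Test x = -2: value = 216 ≠ 0.
Test x = 4: value = 0 ✓, so (x - 4) is a factor.
Synthetic division by (x - 4): bring down 1; 1(4) + 0 = 4; 4(4) - 48 = -32; (-32)(4) + 128 = 0 → quotient x^2 + 4x - 32, remainder 0.
Solve the quadratic x^2 + 4x - 32 = 0: discriminant = 4^2 - 4(1)(-32) = 16 + 128 = 144.
sqrt(144) = 12, so x = (-4 ± 12)/2: x = 4 or x = -8.

x = -8, x = 4 (multiplicity 2)


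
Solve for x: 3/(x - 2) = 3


Multiply both sides by (x - 2): 3 = 3(x - 2)
Distribute: 3 = 3x - 6
3x = 3 + 6 = 9
x = 3

x = 3


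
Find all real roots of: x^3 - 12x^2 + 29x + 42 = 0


Let p(x) = x^3 - 12x^2 + 29x + 42. By the rational root theorem (leading coefficient 1), any rational root is an integer divisor of 42: try ±1, ±2, ... in turn.
Test x = 1: value = 60 ≠ 0.
Test x = -1: value = 0 ✓, so (x + 1) is a factor.
Synthetic division by (x + 1): bring down 1; 1(-1) - 12 = -13; (-13)(-1) + 29 = 42; 42(-1) + 42 = 0 → quotient x^2 - 13x + 42, remainder 0.
Solve the quadratic x^2 - 13x + 42 = 0: discriminant = (-13)^2 - 4(1)(42) = 169 - 168 = 1.
sqrt(1) = 1, so x = (13 ± 1)/2: x = 7 or x = 6.

x = -1, x = 6, x = 7


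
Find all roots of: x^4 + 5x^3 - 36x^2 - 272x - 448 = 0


Let p(x) = x^4 + 5x^3 - 36x^2 - 272x - 448. By the rational root theorem (leading coefficient 1), any rational root is an integer divisor of 448: try ±1, ±2, ... in turn.
Test x = 1: value = -750 ≠ 0.
Test x = -1: value = -216 ≠ 0.
Test x = 2: value = -1080 ≠ 0.
Test x = -2: value = -72 ≠ 0.
Test x = 4: value = -1536 ≠ 0.
Test x = -4: value = 0 ✓, so (x + 4) is a factor.
Synthetic division by (x + 4): bring down 1; 1(-4) + 5 = 1; 1(-4) - 36 = -40; (-40)(-4) - 272 = -112; (-112)(-4) - 448 = 0 → quotient x^3 + x^2 - 40x - 112, remainder 0.
Continue with the quotient x^3 + x^2 - 40x - 112 (candidates must divide 112; re-test x = -4 first in case it repeats).
Test x = -4: value = 0 ✓, so (x + 4) is a factor.
Synthetic division by (x + 4): bring down 1; 1(-4) + 1 = -3; (-3)(-4) - 40 = -28; (-28)(-4) - 112 = 0 → quotient x^2 - 3x - 28, remainder 0.
Solve the quadratic x^2 - 3x - 28 = 0: discriminant = (-3)^2 - 4(1)(-28) = 9 + 112 = 121.
sqrt(121) = 11, so x = (3 ± 11)/2: x = 7 or x = -4.
Collecting all roots found:

x = -4 (multiplicity 3), x = 7


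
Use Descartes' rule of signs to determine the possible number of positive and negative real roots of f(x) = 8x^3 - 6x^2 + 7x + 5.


Descartes' rule of signs:

For positive roots, count sign changes in f(x) = 8x^3 - 6x^2 + 7x + 5:
Signs of coefficients: +, -, +, +
Number of sign changes: 2
Possible positive real roots: 2, 0

For negative roots, examine f(-x) = -8x^3 - 6x^2 - 7x + 5:
Signs of coefficients: -, -, -, +
Number of sign changes: 1
Possible negative real roots: 1

Positive roots: 2 or 0; Negative roots: 1


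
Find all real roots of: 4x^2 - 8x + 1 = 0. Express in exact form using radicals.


Using the quadratic formula: x = (-b ± sqrt(b^2 - 4ac)) / (2a)
Here a = 4, b = -8, c = 1
Discriminant = b^2 - 4ac = (-8)^2 - 4(4)(1) = 64 - 16 = 48
Since discriminant = 48 > 0, there are two real roots.
x = (8 ± 4*sqrt(3)) / 8
Simplifying: x = (2 ± sqrt(3)) / 2
Numerically: x ≈ 1.8660 or x ≈ 0.1340

x = (2 + sqrt(3)) / 2 or x = (2 - sqrt(3)) / 2


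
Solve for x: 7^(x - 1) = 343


Express both sides with the same base.
343 = 7^3
Since the bases match, equate exponents: x - 1 = 3
So x = 3 - (-1) = 4

x = 4


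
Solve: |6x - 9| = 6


An absolute value equation |expr| = 6 gives two cases:
Case 1: 6x - 9 = 6
  6x = 15, so x = 5/2
Case 2: 6x - 9 = -6
  6x = 3, so x = 1/2

x = 1/2, x = 5/2


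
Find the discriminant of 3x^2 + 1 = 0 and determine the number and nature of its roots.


For ax^2 + bx + c = 0, discriminant D = b^2 - 4ac
Here a = 3, b = 0, c = 1
D = (0)^2 - 4(3)(1) = 0 - 12 = -12

D = -12 < 0
The equation has no real roots (2 complex conjugate roots).

Discriminant = -12, no real roots (2 complex conjugate roots)


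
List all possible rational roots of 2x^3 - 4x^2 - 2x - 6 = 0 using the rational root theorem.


Rational root theorem: possible roots are ±p/q where:
  p divides the constant term (-6): p ∈ {1, 2, 3, 6}
  q divides the leading coefficient (2): q ∈ {1, 2}

All possible rational roots: -6, -3, -2, -3/2, -1, -1/2, 1/2, 1, 3/2, 2, 3, 6

-6, -3, -2, -3/2, -1, -1/2, 1/2, 1, 3/2, 2, 3, 6


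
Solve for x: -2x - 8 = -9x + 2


Starting with: -2x - 8 = -9x + 2
Move all x terms to left: (-2 + 9)x = 2 + 8
Simplify: 7x = 10
Divide both sides by 7: x = 10/7

x = 10/7


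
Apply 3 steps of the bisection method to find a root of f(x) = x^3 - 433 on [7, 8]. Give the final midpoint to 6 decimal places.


f(x) = x^3 - 433
f(7) = -90 < 0
f(8) = 79 > 0

Step 1: midpoint = (7.000000 + 8.000000)/2 = 7.500000
  f(7.500000) = -11.125000
  f(mid) < 0, so root is in [7.500000, 8.000000]

Step 2: midpoint = (7.500000 + 8.000000)/2 = 7.750000
  f(7.750000) = 32.484375
  f(mid) > 0, so root is in [7.500000, 7.750000]

Step 3: midpoint = (7.500000 + 7.750000)/2 = 7.625000
  f(7.625000) = 10.322266
  f(mid) > 0, so root is in [7.500000, 7.625000]

midpoint = 7.625000


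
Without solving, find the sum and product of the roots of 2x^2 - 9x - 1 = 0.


By Vieta's formulas for ax^2 + bx + c = 0:
  Sum of roots = -b/a
  Product of roots = c/a

Here a = 2, b = -9, c = -1
Sum = -(-9)/2 = 9/2
Product = -1/2 = -1/2

Sum = 9/2, Product = -1/2


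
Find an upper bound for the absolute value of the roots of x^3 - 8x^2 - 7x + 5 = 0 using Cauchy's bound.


Cauchy's bound: all roots r satisfy |r| <= 1 + max(|a_i/a_n|) for i = 0,...,n-1
where a_n is the leading coefficient.

Coefficients: [1, -8, -7, 5]
Leading coefficient a_n = 1
Ratios |a_i/a_n|: 8, 7, 5
Maximum ratio: 8
Cauchy's bound: |r| <= 1 + 8 = 9

Upper bound = 9


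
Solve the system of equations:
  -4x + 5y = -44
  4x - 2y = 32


Using Cramer's rule:
Determinant D = (-4)(-2) - (4)(5) = 8 - 20 = -12
Dx = (-44)(-2) - (32)(5) = 88 - 160 = -72
Dy = (-4)(32) - (4)(-44) = -128 + 176 = 48
x = Dx/D = -72/-12 = 6
y = Dy/D = 48/-12 = -4

x = 6, y = -4


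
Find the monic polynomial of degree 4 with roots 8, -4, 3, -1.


A monic polynomial with roots 8, -4, 3, -1 is:
p(x) = (x - 8)(x + 4)(x - 3)(x + 1)
After multiplying by (x - 8): x - 8
After multiplying by (x + 4): x^2 - 4x - 32
After multiplying by (x - 3): x^3 - 7x^2 - 20x + 96
After multiplying by (x + 1): x^4 - 6x^3 - 27x^2 + 76x + 96

x^4 - 6x^3 - 27x^2 + 76x + 96


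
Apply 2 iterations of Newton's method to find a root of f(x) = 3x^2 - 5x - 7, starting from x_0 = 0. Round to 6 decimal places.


Newton's method: x_(n+1) = x_n - f(x_n)/f'(x_n)
f(x) = 3x^2 - 5x - 7
f'(x) = 6x - 5

Iteration 1:
  f(0.000000) = -7.000000
  f'(0.000000) = -5.000000
  x_1 = 0.000000 - (-7.000000)/(-5.000000) = -1.400000

Iteration 2:
  f(-1.400000) = 5.880000
  f'(-1.400000) = -13.400000
  x_2 = -1.400000 - (5.880000)/(-13.400000) = -0.961194

x_2 = -0.961194


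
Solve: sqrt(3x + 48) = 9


Square both sides: 3x + 48 = 9^2 = 81
3x = 81 - 48 = 33
x = 11
Check: sqrt(3*11 + 48) = sqrt(81) = 9 ✓

x = 11


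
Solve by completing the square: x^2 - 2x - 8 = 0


Start: x^2 - 2x - 8 = 0
Move constant: x^2 - 2x = 8
Half of -2 is -1, squared is 1
Add 1 to both sides: x^2 - 2x + 1 = 9
(x - 1)^2 = 9
x - 1 = ±3
x = 1 + 3 = 4 or x = 1 - 3 = -2

x = -2, x = 4


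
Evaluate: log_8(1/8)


We need the exponent such that 8^? = 1/8
8^(-1) = 1/8^1 = 1/8
Therefore log_8(1/8) = -1

-1


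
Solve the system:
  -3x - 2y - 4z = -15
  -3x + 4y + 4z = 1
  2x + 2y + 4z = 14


Using Cramer's rule. Expand each determinant along the first row.
D  = (-3)*[4*4 - 4*2] - (-2)*[(-3)*4 - 4*2] + (-4)*[(-3)*2 - 4*2]
  = (-3)*(8) - (-2)*(-20) + (-4)*(-14) = -8
Dx = (-15)*[4*4 - 4*2] - (-2)*[1*4 - 4*14] + (-4)*[1*2 - 4*14]
  = (-15)*(8) - (-2)*(-52) + (-4)*(-54) = -8
Dy = (-3)*[1*4 - 4*14] - (-15)*[(-3)*4 - 4*2] + (-4)*[(-3)*14 - 1*2]
  = (-3)*(-52) - (-15)*(-20) + (-4)*(-44) = 32
Dz = (-3)*[4*14 - 1*2] - (-2)*[(-3)*14 - 1*2] + (-15)*[(-3)*2 - 4*2]
  = (-3)*(54) - (-2)*(-44) + (-15)*(-14) = -40
x = Dx/D = -8/-8 = 1, y = Dy/D = 32/-8 = -4, z = Dz/D = -40/-8 = 5
Check eq1: (-3)(1) + (-2)(-4) + (-4)(5) = -15 = -15 ✓
Check eq2: (-3)(1) + (4)(-4) + (4)(5) = 1 = 1 ✓
Check eq3: (2)(1) + (2)(-4) + (4)(5) = 14 = 14 ✓

x = 1, y = -4, z = 5


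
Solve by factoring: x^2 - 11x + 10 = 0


We need two numbers that multiply to 10 and add to -11.
Those numbers are -1 and -10 (since (-1) * (-10) = 10 and (-1) + (-10) = -11).
So x^2 - 11x + 10 = (x - 1)(x - 10) = 0
Setting each factor to zero: x = 1 or x = 10

x = 1, x = 10


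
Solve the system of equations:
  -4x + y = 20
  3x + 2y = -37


Using Cramer's rule:
Determinant D = (-4)(2) - (3)(1) = -8 - 3 = -11
Dx = (20)(2) - (-37)(1) = 40 + 37 = 77
Dy = (-4)(-37) - (3)(20) = 148 - 60 = 88
x = Dx/D = 77/-11 = -7
y = Dy/D = 88/-11 = -8

x = -7, y = -8


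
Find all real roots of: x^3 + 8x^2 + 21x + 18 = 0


Let p(x) = x^3 + 8x^2 + 21x + 18. By the rational root theorem (leading coefficient 1), any rational root is an integer divisor of 18: try ±1, ±2, ... in turn.
Test x = 1: value = 48 ≠ 0.
Test x = -1: value = 4 ≠ 0.
Test x = 2: value = 100 ≠ 0.
Test x = -2: value = 0 ✓, so (x + 2) is a factor.
Synthetic division by (x + 2): bring down 1; 1(-2) + 8 = 6; 6(-2) + 21 = 9; 9(-2) + 18 = 0 → quotient x^2 + 6x + 9, remainder 0.
Solve the quadratic x^2 + 6x + 9 = 0: discriminant = 6^2 - 4(1)(9) = 36 - 36 = 0.
Discriminant = 0, so a double root: x = -6/2 = -3.

x = -3 (multiplicity 2), x = -2


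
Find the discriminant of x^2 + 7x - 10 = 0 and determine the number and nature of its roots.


For ax^2 + bx + c = 0, discriminant D = b^2 - 4ac
Here a = 1, b = 7, c = -10
D = (7)^2 - 4(1)(-10) = 49 + 40 = 89

D = 89 > 0 but not a perfect square
The equation has 2 distinct real irrational roots.

Discriminant = 89, 2 distinct real irrational roots


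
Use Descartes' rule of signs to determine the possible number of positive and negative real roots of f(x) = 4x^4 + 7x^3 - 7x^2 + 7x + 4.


Descartes' rule of signs:

For positive roots, count sign changes in f(x) = 4x^4 + 7x^3 - 7x^2 + 7x + 4:
Signs of coefficients: +, +, -, +, +
Number of sign changes: 2
Possible positive real roots: 2, 0

For negative roots, examine f(-x) = 4x^4 - 7x^3 - 7x^2 - 7x + 4:
Signs of coefficients: +, -, -, -, +
Number of sign changes: 2
Possible negative real roots: 2, 0

Positive roots: 2 or 0; Negative roots: 2 or 0


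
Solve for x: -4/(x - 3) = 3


Multiply both sides by (x - 3): -4 = 3(x - 3)
Distribute: -4 = 3x - 9
3x = -4 + 9 = 5
x = 5/3

x = 5/3


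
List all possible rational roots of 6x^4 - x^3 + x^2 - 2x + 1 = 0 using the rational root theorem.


Rational root theorem: possible roots are ±p/q where:
  p divides the constant term (1): p ∈ {1}
  q divides the leading coefficient (6): q ∈ {1, 2, 3, 6}

All possible rational roots: -1, -1/2, -1/3, -1/6, 1/6, 1/3, 1/2, 1

-1, -1/2, -1/3, -1/6, 1/6, 1/3, 1/2, 1


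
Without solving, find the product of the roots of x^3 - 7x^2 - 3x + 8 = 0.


By Vieta's formulas for x^3 + bx^2 + cx + d = 0:
  r1 + r2 + r3 = -b/a = 7
  r1*r2 + r1*r3 + r2*r3 = c/a = -3
  r1*r2*r3 = -d/a = -8


Product = -8


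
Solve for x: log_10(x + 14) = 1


Convert to exponential form: x + 14 = 10^1 = 10
x = 10 - 14 = -4
Check: log_10(-4 + 14) = log_10(10) = log_10(10) = 1 ✓

x = -4


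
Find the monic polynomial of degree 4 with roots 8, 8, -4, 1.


A monic polynomial with roots 8, 8, -4, 1 is:
p(x) = (x - 8)(x - 8)(x + 4)(x - 1)
After multiplying by (x - 8): x - 8
After multiplying by (x - 8): x^2 - 16x + 64
After multiplying by (x + 4): x^3 - 12x^2 + 256
After multiplying by (x - 1): x^4 - 13x^3 + 12x^2 + 256x - 256

x^4 - 13x^3 + 12x^2 + 256x - 256


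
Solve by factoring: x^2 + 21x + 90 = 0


We need two numbers that multiply to 90 and add to 21.
Those numbers are 6 and 15 (since 6 * 15 = 90 and 6 + 15 = 21).
So x^2 + 21x + 90 = (x + 6)(x + 15) = 0
Setting each factor to zero: x = -6 or x = -15

x = -15, x = -6


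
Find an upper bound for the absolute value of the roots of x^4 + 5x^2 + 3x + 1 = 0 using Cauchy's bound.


Cauchy's bound: all roots r satisfy |r| <= 1 + max(|a_i/a_n|) for i = 0,...,n-1
where a_n is the leading coefficient.

Coefficients: [1, 0, 5, 3, 1]
Leading coefficient a_n = 1
Ratios |a_i/a_n|: 0, 5, 3, 1
Maximum ratio: 5
Cauchy's bound: |r| <= 1 + 5 = 6

Upper bound = 6


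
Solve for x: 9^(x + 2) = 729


Express both sides with the same base.
729 = 9^3
Since the bases match, equate exponents: x + 2 = 3
So x = 3 - (2) = 1

x = 1


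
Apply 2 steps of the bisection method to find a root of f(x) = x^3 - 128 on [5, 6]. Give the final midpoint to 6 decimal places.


f(x) = x^3 - 128
f(5) = -3 < 0
f(6) = 88 > 0

Step 1: midpoint = (5.000000 + 6.000000)/2 = 5.500000
  f(5.500000) = 38.375000
  f(mid) > 0, so root is in [5.000000, 5.500000]

Step 2: midpoint = (5.000000 + 5.500000)/2 = 5.250000
  f(5.250000) = 16.703125
  f(mid) > 0, so root is in [5.000000, 5.250000]

midpoint = 5.250000


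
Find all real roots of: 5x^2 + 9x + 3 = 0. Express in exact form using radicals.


Using the quadratic formula: x = (-b ± sqrt(b^2 - 4ac)) / (2a)
Here a = 5, b = 9, c = 3
Discriminant = b^2 - 4ac = 9^2 - 4(5)(3) = 81 - 60 = 21
Since discriminant = 21 > 0, there are two real roots.
x = (-9 ± sqrt(21)) / 10
Numerically: x ≈ -0.4417 or x ≈ -1.3583

x = (-9 + sqrt(21)) / 10 or x = (-9 - sqrt(21)) / 10


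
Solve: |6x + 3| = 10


An absolute value equation |expr| = 10 gives two cases:
Case 1: 6x + 3 = 10
  6x = 7, so x = 7/6
Case 2: 6x + 3 = -10
  6x = -13, so x = -13/6

x = -13/6, x = 7/6


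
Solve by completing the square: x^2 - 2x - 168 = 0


Start: x^2 - 2x - 168 = 0
Move constant: x^2 - 2x = 168
Half of -2 is -1, squared is 1
Add 1 to both sides: x^2 - 2x + 1 = 169
(x - 1)^2 = 169
x - 1 = ±13
x = 1 + 13 = 14 or x = 1 - 13 = -12

x = -12, x = 14


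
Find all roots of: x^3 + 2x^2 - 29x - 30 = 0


Let p(x) = x^3 + 2x^2 - 29x - 30. By the rational root theorem (leading coefficient 1), any rational root is an integer divisor of 30: try ±1, ±2, ... in turn.
Test x = 1: value = -56 ≠ 0.
Test x = -1: value = 0 ✓, so (x + 1) is a factor.
Synthetic division by (x + 1): bring down 1; 1(-1) + 2 = 1; 1(-1) - 29 = -30; (-30)(-1) - 30 = 0 → quotient x^2 + x - 30, remainder 0.
Solve the quadratic x^2 + x - 30 = 0: discriminant = 1^2 - 4(1)(-30) = 1 + 120 = 121.
sqrt(121) = 11, so x = (-1 ± 11)/2: x = 5 or x = -6.
Collecting all roots found:

x = -6, x = -1, x = 5


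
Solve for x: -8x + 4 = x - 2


Starting with: -8x + 4 = x - 2
Move all x terms to left: (-8 - 1)x = -2 - 4
Simplify: -9x = -6
Divide both sides by -9: x = 2/3

x = 2/3


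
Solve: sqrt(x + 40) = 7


Square both sides: x + 40 = 7^2 = 49
x = 49 - 40 = 9
x = 9
Check: sqrt(1*9 + 40) = sqrt(49) = 7 ✓

x = 9


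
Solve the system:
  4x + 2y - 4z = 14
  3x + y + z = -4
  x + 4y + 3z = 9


Using Cramer's rule. Expand each determinant along the first row.
D  = 4*[1*3 - 1*4] - 2*[3*3 - 1*1] + (-4)*[3*4 - 1*1]
  = 4*(-1) - 2*(8) + (-4)*(11) = -64
Dx = 14*[1*3 - 1*4] - 2*[(-4)*3 - 1*9] + (-4)*[(-4)*4 - 1*9]
  = 14*(-1) - 2*(-21) + (-4)*(-25) = 128
Dy = 4*[(-4)*3 - 1*9] - 14*[3*3 - 1*1] + (-4)*[3*9 - (-4)*1]
  = 4*(-21) - 14*(8) + (-4)*(31) = -320
Dz = 4*[1*9 - (-4)*4] - 2*[3*9 - (-4)*1] + 14*[3*4 - 1*1]
  = 4*(25) - 2*(31) + 14*(11) = 192
x = Dx/D = 128/-64 = -2, y = Dy/D = -320/-64 = 5, z = Dz/D = 192/-64 = -3
Check eq1: (4)(-2) + (2)(5) + (-4)(-3) = 14 = 14 ✓
Check eq2: (3)(-2) + (1)(5) + (1)(-3) = -4 = -4 ✓
Check eq3: (1)(-2) + (4)(5) + (3)(-3) = 9 = 9 ✓

x = -2, y = 5, z = -3


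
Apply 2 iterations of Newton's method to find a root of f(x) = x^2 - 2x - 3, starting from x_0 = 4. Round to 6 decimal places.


Newton's method: x_(n+1) = x_n - f(x_n)/f'(x_n)
f(x) = x^2 - 2x - 3
f'(x) = 2x - 2

Iteration 1:
  f(4.000000) = 5.000000
  f'(4.000000) = 6.000000
  x_1 = 4.000000 - (5.000000)/(6.000000) = 3.166667

Iteration 2:
  f(3.166667) = 0.694444
  f'(3.166667) = 4.333333
  x_2 = 3.166667 - (0.694444)/(4.333333) = 3.006410

x_2 = 3.006410


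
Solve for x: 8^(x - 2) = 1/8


Express both sides with the same base.
1/8 = 8^(-1)
Since the bases match, equate exponents: x - 2 = -1
So x = -1 - (-2) = 1

x = 1


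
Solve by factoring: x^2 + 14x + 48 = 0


We need two numbers that multiply to 48 and add to 14.
Those numbers are 6 and 8 (since 6 * 8 = 48 and 6 + 8 = 14).
So x^2 + 14x + 48 = (x + 6)(x + 8) = 0
Setting each factor to zero: x = -6 or x = -8

x = -8, x = -6


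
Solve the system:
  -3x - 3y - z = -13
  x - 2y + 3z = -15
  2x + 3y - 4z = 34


Using Cramer's rule. Expand each determinant along the first row.
D  = (-3)*[(-2)*(-4) - 3*3] - (-3)*[1*(-4) - 3*2] + (-1)*[1*3 - (-2)*2]
  = (-3)*(-1) - (-3)*(-10) + (-1)*(7) = -34
Dx = (-13)*[(-2)*(-4) - 3*3] - (-3)*[(-15)*(-4) - 3*34] + (-1)*[(-15)*3 - (-2)*34]
  = (-13)*(-1) - (-3)*(-42) + (-1)*(23) = -136
Dy = (-3)*[(-15)*(-4) - 3*34] - (-13)*[1*(-4) - 3*2] + (-1)*[1*34 - (-15)*2]
  = (-3)*(-42) - (-13)*(-10) + (-1)*(64) = -68
Dz = (-3)*[(-2)*34 - (-15)*3] - (-3)*[1*34 - (-15)*2] + (-13)*[1*3 - (-2)*2]
  = (-3)*(-23) - (-3)*(64) + (-13)*(7) = 170
x = Dx/D = -136/-34 = 4, y = Dy/D = -68/-34 = 2, z = Dz/D = 170/-34 = -5
Check eq1: (-3)(4) + (-3)(2) + (-1)(-5) = -13 = -13 ✓
Check eq2: (1)(4) + (-2)(2) + (3)(-5) = -15 = -15 ✓
Check eq3: (2)(4) + (3)(2) + (-4)(-5) = 34 = 34 ✓

x = 4, y = 2, z = -5


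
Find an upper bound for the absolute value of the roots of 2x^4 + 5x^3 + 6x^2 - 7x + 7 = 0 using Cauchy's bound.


Cauchy's bound: all roots r satisfy |r| <= 1 + max(|a_i/a_n|) for i = 0,...,n-1
where a_n is the leading coefficient.

Coefficients: [2, 5, 6, -7, 7]
Leading coefficient a_n = 2
Ratios |a_i/a_n|: 5/2, 3, 7/2, 7/2
Maximum ratio: 7/2
Cauchy's bound: |r| <= 1 + 7/2 = 9/2

Upper bound = 9/2


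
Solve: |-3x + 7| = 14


An absolute value equation |expr| = 14 gives two cases:
Case 1: -3x + 7 = 14
  -3x = 7, so x = -7/3
Case 2: -3x + 7 = -14
  -3x = -21, so x = 7

x = -7/3, x = 7


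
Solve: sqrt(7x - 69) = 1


Square both sides: 7x - 69 = 1^2 = 1
7x = 1 + 69 = 70
x = 10
Check: sqrt(7*10 - 69) = sqrt(1) = 1 ✓

x = 10


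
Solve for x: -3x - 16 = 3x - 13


Starting with: -3x - 16 = 3x - 13
Move all x terms to left: (-3 - 3)x = -13 + 16
Simplify: -6x = 3
Divide both sides by -6: x = -1/2

x = -1/2


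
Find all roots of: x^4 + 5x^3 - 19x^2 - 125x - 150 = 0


Let p(x) = x^4 + 5x^3 - 19x^2 - 125x - 150. By the rational root theorem (leading coefficient 1), any rational root is an integer divisor of 150: try ±1, ±2, ... in turn.
Test x = 1: value = -288 ≠ 0.
Test x = -1: value = -48 ≠ 0.
Test x = 2: value = -420 ≠ 0.
Test x = -2: value = 0 ✓, so (x + 2) is a factor.
Synthetic division by (x + 2): bring down 1; 1(-2) + 5 = 3; 3(-2) - 19 = -25; (-25)(-2) - 125 = -75; (-75)(-2) - 150 = 0 → quotient x^3 + 3x^2 - 25x - 75, remainder 0.
Continue with the quotient x^3 + 3x^2 - 25x - 75 (candidates must divide 75).
Test x = 3: value = -96 ≠ 0.
Test x = -3: value = 0 ✓, so (x + 3) is a factor.
Synthetic division by (x + 3): bring down 1; 1(-3) + 3 = 0; 0(-3) - 25 = -25; (-25)(-3) - 75 = 0 → quotient x^2 - 25, remainder 0.
Solve the quadratic x^2 - 25 = 0: discriminant = 0^2 - 4(1)(-25) = 0 + 100 = 100.
sqrt(100) = 10, so x = (0 ± 10)/2: x = 5 or x = -5.
Collecting all roots found:

x = -5, x = -3, x = -2, x = 5


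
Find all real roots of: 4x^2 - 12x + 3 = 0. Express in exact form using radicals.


Using the quadratic formula: x = (-b ± sqrt(b^2 - 4ac)) / (2a)
Here a = 4, b = -12, c = 3
Discriminant = b^2 - 4ac = (-12)^2 - 4(4)(3) = 144 - 48 = 96
Since discriminant = 96 > 0, there are two real roots.
x = (12 ± 4*sqrt(6)) / 8
Simplifying: x = (3 ± sqrt(6)) / 2
Numerically: x ≈ 2.7247 or x ≈ 0.2753

x = (3 + sqrt(6)) / 2 or x = (3 - sqrt(6)) / 2


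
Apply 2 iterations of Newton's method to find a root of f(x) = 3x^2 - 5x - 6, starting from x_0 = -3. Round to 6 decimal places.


Newton's method: x_(n+1) = x_n - f(x_n)/f'(x_n)
f(x) = 3x^2 - 5x - 6
f'(x) = 6x - 5

Iteration 1:
  f(-3.000000) = 36.000000
  f'(-3.000000) = -23.000000
  x_1 = -3.000000 - (36.000000)/(-23.000000) = -1.434783

Iteration 2:
  f(-1.434783) = 7.349716
  f'(-1.434783) = -13.608696
  x_2 = -1.434783 - (7.349716)/(-13.608696) = -0.894708

x_2 = -0.894708


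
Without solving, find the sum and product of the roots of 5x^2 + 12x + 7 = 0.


By Vieta's formulas for ax^2 + bx + c = 0:
  Sum of roots = -b/a
  Product of roots = c/a

Here a = 5, b = 12, c = 7
Sum = -(12)/5 = -12/5
Product = 7/5 = 7/5

Sum = -12/5, Product = 7/5


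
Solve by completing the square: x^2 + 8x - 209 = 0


Start: x^2 + 8x - 209 = 0
Move constant: x^2 + 8x = 209
Half of 8 is 4, squared is 16
Add 16 to both sides: x^2 + 8x + 16 = 225
(x + 4)^2 = 225
x + 4 = ±15
x = -4 + 15 = 11 or x = -4 - 15 = -19

x = -19, x = 11


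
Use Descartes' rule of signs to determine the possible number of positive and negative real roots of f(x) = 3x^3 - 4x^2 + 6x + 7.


Descartes' rule of signs:

For positive roots, count sign changes in f(x) = 3x^3 - 4x^2 + 6x + 7:
Signs of coefficients: +, -, +, +
Number of sign changes: 2
Possible positive real roots: 2, 0

For negative roots, examine f(-x) = -3x^3 - 4x^2 - 6x + 7:
Signs of coefficients: -, -, -, +
Number of sign changes: 1
Possible negative real roots: 1

Positive roots: 2 or 0; Negative roots: 1


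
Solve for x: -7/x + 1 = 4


Subtract 1 from both sides: -7/x = 3
Multiply both sides by x: -7 = 3 * x
Divide by 3: x = -7/3

x = -7/3


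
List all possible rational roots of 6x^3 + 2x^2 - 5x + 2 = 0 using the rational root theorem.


Rational root theorem: possible roots are ±p/q where:
  p divides the constant term (2): p ∈ {1, 2}
  q divides the leading coefficient (6): q ∈ {1, 2, 3, 6}

All possible rational roots: -2, -1, -2/3, -1/2, -1/3, -1/6, 1/6, 1/3, 1/2, 2/3, 1, 2

-2, -1, -2/3, -1/2, -1/3, -1/6, 1/6, 1/3, 1/2, 2/3, 1, 2


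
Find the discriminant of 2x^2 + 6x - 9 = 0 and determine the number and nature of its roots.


For ax^2 + bx + c = 0, discriminant D = b^2 - 4ac
Here a = 2, b = 6, c = -9
D = (6)^2 - 4(2)(-9) = 36 + 72 = 108

D = 108 > 0 but not a perfect square
The equation has 2 distinct real irrational roots.

Discriminant = 108, 2 distinct real irrational roots


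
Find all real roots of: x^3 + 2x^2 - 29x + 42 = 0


Let p(x) = x^3 + 2x^2 - 29x + 42. By the rational root theorem (leading coefficient 1), any rational root is an integer divisor of 42: try ±1, ±2, ... in turn.
Test x = 1: value = 16 ≠ 0.
Test x = -1: value = 72 ≠ 0.
Test x = 2: value = 0 ✓, so (x - 2) is a factor.
Synthetic division by (x - 2): bring down 1; 1(2) + 2 = 4; 4(2) - 29 = -21; (-21)(2) + 42 = 0 → quotient x^2 + 4x - 21, remainder 0.
Solve the quadratic x^2 + 4x - 21 = 0: discriminant = 4^2 - 4(1)(-21) = 16 + 84 = 100.
sqrt(100) = 10, so x = (-4 ± 10)/2: x = 3 or x = -7.

x = -7, x = 2, x = 3


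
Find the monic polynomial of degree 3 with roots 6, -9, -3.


A monic polynomial with roots 6, -9, -3 is:
p(x) = (x - 6)(x + 9)(x + 3)
After multiplying by (x - 6): x - 6
After multiplying by (x + 9): x^2 + 3x - 54
After multiplying by (x + 3): x^3 + 6x^2 - 45x - 162

x^3 + 6x^2 - 45x - 162


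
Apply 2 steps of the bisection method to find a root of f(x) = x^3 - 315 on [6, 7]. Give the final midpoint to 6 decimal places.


f(x) = x^3 - 315
f(6) = -99 < 0
f(7) = 28 > 0

Step 1: midpoint = (6.000000 + 7.000000)/2 = 6.500000
  f(6.500000) = -40.375000
  f(mid) < 0, so root is in [6.500000, 7.000000]

Step 2: midpoint = (6.500000 + 7.000000)/2 = 6.750000
  f(6.750000) = -7.453125
  f(mid) < 0, so root is in [6.750000, 7.000000]

midpoint = 6.750000


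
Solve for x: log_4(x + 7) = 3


Convert to exponential form: x + 7 = 4^3 = 64
x = 64 - 7 = 57
Check: log_4(57 + 7) = log_4(64) = log_4(64) = 3 ✓

x = 57


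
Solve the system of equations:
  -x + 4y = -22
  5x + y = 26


Using Cramer's rule:
Determinant D = (-1)(1) - (5)(4) = -1 - 20 = -21
Dx = (-22)(1) - (26)(4) = -22 - 104 = -126
Dy = (-1)(26) - (5)(-22) = -26 + 110 = 84
x = Dx/D = -126/-21 = 6
y = Dy/D = 84/-21 = -4

x = 6, y = -4


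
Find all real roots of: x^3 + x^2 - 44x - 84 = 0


Let p(x) = x^3 + x^2 - 44x - 84. By the rational root theorem (leading coefficient 1), any rational root is an integer divisor of 84: try ±1, ±2, ... in turn.
Test x = 1: value = -126 ≠ 0.
Test x = -1: value = -40 ≠ 0.
Test x = 2: value = -160 ≠ 0.
Test x = -2: value = 0 ✓, so (x + 2) is a factor.
Synthetic division by (x + 2): bring down 1; 1(-2) + 1 = -1; (-1)(-2) - 44 = -42; (-42)(-2) - 84 = 0 → quotient x^2 - x - 42, remainder 0.
Solve the quadratic x^2 - x - 42 = 0: discriminant = (-1)^2 - 4(1)(-42) = 1 + 168 = 169.
sqrt(169) = 13, so x = (1 ± 13)/2: x = 7 or x = -6.

x = -6, x = -2, x = 7


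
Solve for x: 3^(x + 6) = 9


Express both sides with the same base.
9 = 3^2
Since the bases match, equate exponents: x + 6 = 2
So x = 2 - (6) = -4

x = -4


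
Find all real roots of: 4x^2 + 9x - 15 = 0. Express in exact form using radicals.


Using the quadratic formula: x = (-b ± sqrt(b^2 - 4ac)) / (2a)
Here a = 4, b = 9, c = -15
Discriminant = b^2 - 4ac = 9^2 - 4(4)(-15) = 81 + 240 = 321
Since discriminant = 321 > 0, there are two real roots.
x = (-9 ± sqrt(321)) / 8
Numerically: x ≈ 1.1146 or x ≈ -3.3646

x = (-9 + sqrt(321)) / 8 or x = (-9 - sqrt(321)) / 8


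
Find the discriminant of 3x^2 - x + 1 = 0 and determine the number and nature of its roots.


For ax^2 + bx + c = 0, discriminant D = b^2 - 4ac
Here a = 3, b = -1, c = 1
D = (-1)^2 - 4(3)(1) = 1 - 12 = -11

D = -11 < 0
The equation has no real roots (2 complex conjugate roots).

Discriminant = -11, no real roots (2 complex conjugate roots)


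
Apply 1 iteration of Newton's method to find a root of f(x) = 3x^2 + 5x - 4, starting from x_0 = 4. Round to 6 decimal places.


Newton's method: x_(n+1) = x_n - f(x_n)/f'(x_n)
f(x) = 3x^2 + 5x - 4
f'(x) = 6x + 5

Iteration 1:
  f(4.000000) = 64.000000
  f'(4.000000) = 29.000000
  x_1 = 4.000000 - (64.000000)/(29.000000) = 1.793103

x_1 = 1.793103


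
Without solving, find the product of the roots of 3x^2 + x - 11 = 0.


By Vieta's formulas for ax^2 + bx + c = 0:
  Sum of roots = -b/a
  Product of roots = c/a

Here a = 3, b = 1, c = -11
Sum = -(1)/3 = -1/3
Product = -11/3 = -11/3

Product = -11/3


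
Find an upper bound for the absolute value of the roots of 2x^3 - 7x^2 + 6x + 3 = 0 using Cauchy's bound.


Cauchy's bound: all roots r satisfy |r| <= 1 + max(|a_i/a_n|) for i = 0,...,n-1
where a_n is the leading coefficient.

Coefficients: [2, -7, 6, 3]
Leading coefficient a_n = 2
Ratios |a_i/a_n|: 7/2, 3, 3/2
Maximum ratio: 7/2
Cauchy's bound: |r| <= 1 + 7/2 = 9/2

Upper bound = 9/2


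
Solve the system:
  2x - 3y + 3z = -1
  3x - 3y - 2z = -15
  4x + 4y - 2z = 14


Using Cramer's rule. Expand each determinant along the first row.
D  = 2*[(-3)*(-2) - (-2)*4] - (-3)*[3*(-2) - (-2)*4] + 3*[3*4 - (-3)*4]
  = 2*(14) - (-3)*(2) + 3*(24) = 106
Dx = (-1)*[(-3)*(-2) - (-2)*4] - (-3)*[(-15)*(-2) - (-2)*14] + 3*[(-15)*4 - (-3)*14]
  = (-1)*(14) - (-3)*(58) + 3*(-18) = 106
Dy = 2*[(-15)*(-2) - (-2)*14] - (-1)*[3*(-2) - (-2)*4] + 3*[3*14 - (-15)*4]
  = 2*(58) - (-1)*(2) + 3*(102) = 424
Dz = 2*[(-3)*14 - (-15)*4] - (-3)*[3*14 - (-15)*4] + (-1)*[3*4 - (-3)*4]
  = 2*(18) - (-3)*(102) + (-1)*(24) = 318
x = Dx/D = 106/106 = 1, y = Dy/D = 424/106 = 4, z = Dz/D = 318/106 = 3
Check eq1: (2)(1) + (-3)(4) + (3)(3) = -1 = -1 ✓
Check eq2: (3)(1) + (-3)(4) + (-2)(3) = -15 = -15 ✓
Check eq3: (4)(1) + (4)(4) + (-2)(3) = 14 = 14 ✓

x = 1, y = 4, z = 3


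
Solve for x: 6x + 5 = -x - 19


Starting with: 6x + 5 = -x - 19
Move all x terms to left: (6 + 1)x = -19 - 5
Simplify: 7x = -24
Divide both sides by 7: x = -24/7

x = -24/7


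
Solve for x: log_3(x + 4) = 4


Convert to exponential form: x + 4 = 3^4 = 81
x = 81 - 4 = 77
Check: log_3(77 + 4) = log_3(81) = log_3(81) = 4 ✓

x = 77


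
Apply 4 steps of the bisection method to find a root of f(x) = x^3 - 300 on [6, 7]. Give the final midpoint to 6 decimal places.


f(x) = x^3 - 300
f(6) = -84 < 0
f(7) = 43 > 0

Step 1: midpoint = (6.000000 + 7.000000)/2 = 6.500000
  f(6.500000) = -25.375000
  f(mid) < 0, so root is in [6.500000, 7.000000]

Step 2: midpoint = (6.500000 + 7.000000)/2 = 6.750000
  f(6.750000) = 7.546875
  f(mid) > 0, so root is in [6.500000, 6.750000]

Step 3: midpoint = (6.500000 + 6.750000)/2 = 6.625000
  f(6.625000) = -9.224609
  f(mid) < 0, so root is in [6.625000, 6.750000]

Step 4: midpoint = (6.625000 + 6.750000)/2 = 6.687500
  f(6.687500) = -0.917236
  f(mid) < 0, so root is in [6.687500, 6.750000]

midpoint = 6.687500


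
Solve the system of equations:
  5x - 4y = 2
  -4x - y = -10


Using Cramer's rule:
Determinant D = (5)(-1) - (-4)(-4) = -5 - 16 = -21
Dx = (2)(-1) - (-10)(-4) = -2 - 40 = -42
Dy = (5)(-10) - (-4)(2) = -50 + 8 = -42
x = Dx/D = -42/-21 = 2
y = Dy/D = -42/-21 = 2

x = 2, y = 2


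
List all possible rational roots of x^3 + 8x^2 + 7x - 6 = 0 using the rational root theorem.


Rational root theorem: possible roots are ±p/q where:
  p divides the constant term (-6): p ∈ {1, 2, 3, 6}
  q divides the leading coefficient (1): q ∈ {1}

All possible rational roots: -6, -3, -2, -1, 1, 2, 3, 6

-6, -3, -2, -1, 1, 2, 3, 6


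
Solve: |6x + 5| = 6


An absolute value equation |expr| = 6 gives two cases:
Case 1: 6x + 5 = 6
  6x = 1, so x = 1/6
Case 2: 6x + 5 = -6
  6x = -11, so x = -11/6

x = -11/6, x = 1/6


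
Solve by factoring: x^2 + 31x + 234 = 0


We need two numbers that multiply to 234 and add to 31.
Those numbers are 18 and 13 (since 18 * 13 = 234 and 18 + 13 = 31).
So x^2 + 31x + 234 = (x + 18)(x + 13) = 0
Setting each factor to zero: x = -18 or x = -13

x = -18, x = -13


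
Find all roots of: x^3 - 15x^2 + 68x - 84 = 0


Let p(x) = x^3 - 15x^2 + 68x - 84. By the rational root theorem (leading coefficient 1), any rational root is an integer divisor of 84: try ±1, ±2, ... in turn.
Test x = 1: value = -30 ≠ 0.
Test x = -1: value = -168 ≠ 0.
Test x = 2: value = 0 ✓, so (x - 2) is a factor.
Synthetic division by (x - 2): bring down 1; 1(2) - 15 = -13; (-13)(2) + 68 = 42; 42(2) - 84 = 0 → quotient x^2 - 13x + 42, remainder 0.
Solve the quadratic x^2 - 13x + 42 = 0: discriminant = (-13)^2 - 4(1)(42) = 169 - 168 = 1.
sqrt(1) = 1, so x = (13 ± 1)/2: x = 7 or x = 6.
Collecting all roots found:

x = 2, x = 6, x = 7


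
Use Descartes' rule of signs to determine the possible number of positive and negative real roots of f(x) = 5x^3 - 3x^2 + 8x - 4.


Descartes' rule of signs:

For positive roots, count sign changes in f(x) = 5x^3 - 3x^2 + 8x - 4:
Signs of coefficients: +, -, +, -
Number of sign changes: 3
Possible positive real roots: 3, 1

For negative roots, examine f(-x) = -5x^3 - 3x^2 - 8x - 4:
Signs of coefficients: -, -, -, -
Number of sign changes: 0
Possible negative real roots: 0

Positive roots: 3 or 1; Negative roots: 0


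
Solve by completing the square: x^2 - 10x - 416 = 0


Start: x^2 - 10x - 416 = 0
Move constant: x^2 - 10x = 416
Half of -10 is -5, squared is 25
Add 25 to both sides: x^2 - 10x + 25 = 441
(x - 5)^2 = 441
x - 5 = ±21
x = 5 + 21 = 26 or x = 5 - 21 = -16

x = -16, x = 26


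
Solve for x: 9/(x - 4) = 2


Multiply both sides by (x - 4): 9 = 2(x - 4)
Distribute: 9 = 2x - 8
2x = 9 + 8 = 17
x = 17/2

x = 17/2


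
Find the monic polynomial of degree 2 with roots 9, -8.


A monic polynomial with roots 9, -8 is:
p(x) = (x - 9)(x + 8)
After multiplying by (x - 9): x - 9
After multiplying by (x + 8): x^2 - x - 72

x^2 - x - 72


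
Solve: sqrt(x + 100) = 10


Square both sides: x + 100 = 10^2 = 100
x = 100 - 100 = 0
x = 0
Check: sqrt(1*0 + 100) = sqrt(100) = 10 ✓

x = 0


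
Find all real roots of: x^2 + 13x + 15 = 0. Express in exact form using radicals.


Using the quadratic formula: x = (-b ± sqrt(b^2 - 4ac)) / (2a)
Here a = 1, b = 13, c = 15
Discriminant = b^2 - 4ac = 13^2 - 4(1)(15) = 169 - 60 = 109
Since discriminant = 109 > 0, there are two real roots.
x = (-13 ± sqrt(109)) / 2
Numerically: x ≈ -1.2798 or x ≈ -11.7202

x = (-13 + sqrt(109)) / 2 or x = (-13 - sqrt(109)) / 2


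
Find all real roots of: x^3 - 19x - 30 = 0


Let p(x) = x^3 - 19x - 30. By the rational root theorem (leading coefficient 1), any rational root is an integer divisor of 30: try ±1, ±2, ... in turn.
Test x = 1: value = -48 ≠ 0.
Test x = -1: value = -12 ≠ 0.
Test x = 2: value = -60 ≠ 0.
Test x = -2: value = 0 ✓, so (x + 2) is a factor.
Synthetic division by (x + 2): bring down 1; 1(-2) + 0 = -2; (-2)(-2) - 19 = -15; (-15)(-2) - 30 = 0 → quotient x^2 - 2x - 15, remainder 0.
Solve the quadratic x^2 - 2x - 15 = 0: discriminant = (-2)^2 - 4(1)(-15) = 4 + 60 = 64.
sqrt(64) = 8, so x = (2 ± 8)/2: x = 5 or x = -3.

x = -3, x = -2, x = 5


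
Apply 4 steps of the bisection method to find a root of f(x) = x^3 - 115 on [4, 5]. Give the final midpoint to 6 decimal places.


f(x) = x^3 - 115
f(4) = -51 < 0
f(5) = 10 > 0

Step 1: midpoint = (4.000000 + 5.000000)/2 = 4.500000
  f(4.500000) = -23.875000
  f(mid) < 0, so root is in [4.500000, 5.000000]

Step 2: midpoint = (4.500000 + 5.000000)/2 = 4.750000
  f(4.750000) = -7.828125
  f(mid) < 0, so root is in [4.750000, 5.000000]

Step 3: midpoint = (4.750000 + 5.000000)/2 = 4.875000
  f(4.875000) = 0.857422
  f(mid) > 0, so root is in [4.750000, 4.875000]

Step 4: midpoint = (4.750000 + 4.875000)/2 = 4.812500
  f(4.812500) = -3.541748
  f(mid) < 0, so root is in [4.812500, 4.875000]

midpoint = 4.812500
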